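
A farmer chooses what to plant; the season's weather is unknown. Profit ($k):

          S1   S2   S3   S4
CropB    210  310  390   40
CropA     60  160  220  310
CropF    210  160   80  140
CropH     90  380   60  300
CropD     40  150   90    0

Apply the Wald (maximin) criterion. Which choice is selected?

CropF

Row minima: CropB=40, CropA=60, CropF=80, CropH=60, CropD=0
Best worst-case = 80 → CropF.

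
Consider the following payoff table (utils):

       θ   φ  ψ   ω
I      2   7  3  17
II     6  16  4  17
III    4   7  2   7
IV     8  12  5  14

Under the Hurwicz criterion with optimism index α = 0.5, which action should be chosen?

I: 0.5·17 + 0.5·2 = 9.5
II: 0.5·17 + 0.5·4 = 10.5
III: 0.5·7 + 0.5·2 = 4.5
IV: 0.5·14 + 0.5·5 = 9.5
Highest Hurwicz score = 10.5 → II.

II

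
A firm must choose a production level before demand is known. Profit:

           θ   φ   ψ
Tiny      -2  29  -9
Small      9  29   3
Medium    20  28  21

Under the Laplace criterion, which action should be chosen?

Row averages: Tiny=6, Small=41/3, Medium=23
Highest average = 23 → Medium.

Medium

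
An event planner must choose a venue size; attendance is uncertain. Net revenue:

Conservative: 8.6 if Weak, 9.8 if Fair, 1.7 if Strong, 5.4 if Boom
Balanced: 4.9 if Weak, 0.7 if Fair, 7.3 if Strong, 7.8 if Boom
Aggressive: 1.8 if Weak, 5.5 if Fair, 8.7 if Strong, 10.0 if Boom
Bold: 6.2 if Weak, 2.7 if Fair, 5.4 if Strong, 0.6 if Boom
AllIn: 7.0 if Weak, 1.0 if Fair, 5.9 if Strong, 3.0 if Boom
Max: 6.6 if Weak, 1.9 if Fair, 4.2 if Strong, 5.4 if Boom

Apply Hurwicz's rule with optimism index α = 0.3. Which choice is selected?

Conservative: 0.3·9.8 + 0.7·1.7 = 4.13
Balanced: 0.3·7.8 + 0.7·0.7 = 2.83
Aggressive: 0.3·10.0 + 0.7·1.8 = 4.26
Bold: 0.3·6.2 + 0.7·0.6 = 2.28
AllIn: 0.3·7.0 + 0.7·1.0 = 2.8
Max: 0.3·6.6 + 0.7·1.9 = 3.31
Highest Hurwicz score = 4.26 → Aggressive.

Aggressive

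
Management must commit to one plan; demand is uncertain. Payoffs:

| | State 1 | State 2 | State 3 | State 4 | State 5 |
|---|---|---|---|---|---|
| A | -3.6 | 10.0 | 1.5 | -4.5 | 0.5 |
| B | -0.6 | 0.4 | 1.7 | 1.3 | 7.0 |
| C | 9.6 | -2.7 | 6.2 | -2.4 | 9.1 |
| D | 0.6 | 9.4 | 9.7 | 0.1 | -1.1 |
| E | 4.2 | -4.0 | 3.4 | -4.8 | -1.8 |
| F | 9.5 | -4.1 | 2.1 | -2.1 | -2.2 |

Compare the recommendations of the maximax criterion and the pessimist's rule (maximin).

maximax → A; maximin → B (disagree)

Row maxima: A=10.0, B=7.0, C=9.6, D=9.7, E=4.2, F=9.5
Best best-case = 10.0 → A.
Row minima: A=-4.5, B=-0.6, C=-2.7, D=-1.1, E=-4.8, F=-4.1
Best worst-case = -0.6 → B.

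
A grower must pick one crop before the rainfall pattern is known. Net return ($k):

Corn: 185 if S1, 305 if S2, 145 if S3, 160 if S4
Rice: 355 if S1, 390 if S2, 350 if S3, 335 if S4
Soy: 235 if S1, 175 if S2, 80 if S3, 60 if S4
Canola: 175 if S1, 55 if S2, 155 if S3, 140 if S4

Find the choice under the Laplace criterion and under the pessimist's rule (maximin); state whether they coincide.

Row averages: Corn=198.75, Rice=357.5, Soy=137.5, Canola=131.25
Highest average = 357.5 → Rice.
Row minima: Corn=145, Rice=335, Soy=60, Canola=55
Best worst-case = 335 → Rice.

laplace → Rice; maximin → Rice (agree)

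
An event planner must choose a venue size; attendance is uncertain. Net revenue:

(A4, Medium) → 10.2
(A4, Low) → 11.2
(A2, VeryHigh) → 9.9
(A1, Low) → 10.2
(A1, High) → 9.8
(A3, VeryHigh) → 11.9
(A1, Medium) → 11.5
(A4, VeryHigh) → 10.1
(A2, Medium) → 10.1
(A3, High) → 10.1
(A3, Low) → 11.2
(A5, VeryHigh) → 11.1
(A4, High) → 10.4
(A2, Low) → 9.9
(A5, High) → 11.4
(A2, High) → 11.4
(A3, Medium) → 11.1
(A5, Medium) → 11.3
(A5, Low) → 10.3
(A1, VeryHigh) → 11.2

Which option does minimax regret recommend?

Column bests: Low=11.2, Medium=11.5, High=11.4, VeryHigh=11.9.
A1 regrets: 1.0, 0.0, 1.6, 0.7 → max 1.6
A2 regrets: 1.3, 1.4, 0.0, 2.0 → max 2.0
A3 regrets: 0.0, 0.4, 1.3, 0.0 → max 1.3
A4 regrets: 0.0, 1.3, 1.0, 1.8 → max 1.8
A5 regrets: 0.9, 0.2, 0.0, 0.8 → max 0.9
Smallest max regret = 0.9 → A5.

A5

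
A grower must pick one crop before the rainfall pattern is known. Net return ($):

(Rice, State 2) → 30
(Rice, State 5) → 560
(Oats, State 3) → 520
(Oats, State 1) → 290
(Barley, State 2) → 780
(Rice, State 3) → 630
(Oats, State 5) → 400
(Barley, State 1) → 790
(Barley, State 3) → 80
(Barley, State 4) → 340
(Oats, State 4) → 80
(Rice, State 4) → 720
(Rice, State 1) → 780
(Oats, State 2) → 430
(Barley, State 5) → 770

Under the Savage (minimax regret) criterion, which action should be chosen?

Barley

Column bests: State 1=790, State 2=780, State 3=630, State 4=720, State 5=770.
Oats regrets: 500, 350, 110, 640, 370 → max 640
Barley regrets: 0, 0, 550, 380, 0 → max 550
Rice regrets: 10, 750, 0, 0, 210 → max 750
Smallest max regret = 550 → Barley.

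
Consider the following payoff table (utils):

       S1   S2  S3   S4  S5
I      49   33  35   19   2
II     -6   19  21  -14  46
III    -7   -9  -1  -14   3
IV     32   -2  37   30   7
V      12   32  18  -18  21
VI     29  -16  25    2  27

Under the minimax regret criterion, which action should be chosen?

Column bests: S1=49, S2=33, S3=37, S4=30, S5=46.
I regrets: 0, 0, 2, 11, 44 → max 44
II regrets: 55, 14, 16, 44, 0 → max 55
III regrets: 56, 42, 38, 44, 43 → max 56
IV regrets: 17, 35, 0, 0, 39 → max 39
V regrets: 37, 1, 19, 48, 25 → max 48
VI regrets: 20, 49, 12, 28, 19 → max 49
Smallest max regret = 39 → IV.

IV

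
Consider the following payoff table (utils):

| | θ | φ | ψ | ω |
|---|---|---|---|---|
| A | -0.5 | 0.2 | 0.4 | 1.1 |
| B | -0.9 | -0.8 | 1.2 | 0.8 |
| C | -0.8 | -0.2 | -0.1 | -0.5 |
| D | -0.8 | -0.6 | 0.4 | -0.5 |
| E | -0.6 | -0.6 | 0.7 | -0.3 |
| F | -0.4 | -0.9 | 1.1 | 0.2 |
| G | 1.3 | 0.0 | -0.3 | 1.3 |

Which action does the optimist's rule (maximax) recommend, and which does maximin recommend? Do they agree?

maximax → G; maximin → G (agree)

Row maxima: A=1.1, B=1.2, C=-0.1, D=0.4, E=0.7, F=1.1, G=1.3
Best best-case = 1.3 → G.
Row minima: A=-0.5, B=-0.9, C=-0.8, D=-0.8, E=-0.6, F=-0.9, G=-0.3
Best worst-case = -0.3 → G.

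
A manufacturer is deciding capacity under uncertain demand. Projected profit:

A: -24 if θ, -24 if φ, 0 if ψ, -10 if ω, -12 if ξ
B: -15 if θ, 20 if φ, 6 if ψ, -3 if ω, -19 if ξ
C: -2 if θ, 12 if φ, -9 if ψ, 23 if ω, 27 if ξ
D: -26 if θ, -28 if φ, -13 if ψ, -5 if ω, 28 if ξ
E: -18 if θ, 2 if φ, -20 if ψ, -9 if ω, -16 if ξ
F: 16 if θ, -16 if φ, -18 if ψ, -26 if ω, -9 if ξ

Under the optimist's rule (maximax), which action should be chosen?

D

Row maxima: A=0, B=20, C=27, D=28, E=2, F=16
Best best-case = 28 → D.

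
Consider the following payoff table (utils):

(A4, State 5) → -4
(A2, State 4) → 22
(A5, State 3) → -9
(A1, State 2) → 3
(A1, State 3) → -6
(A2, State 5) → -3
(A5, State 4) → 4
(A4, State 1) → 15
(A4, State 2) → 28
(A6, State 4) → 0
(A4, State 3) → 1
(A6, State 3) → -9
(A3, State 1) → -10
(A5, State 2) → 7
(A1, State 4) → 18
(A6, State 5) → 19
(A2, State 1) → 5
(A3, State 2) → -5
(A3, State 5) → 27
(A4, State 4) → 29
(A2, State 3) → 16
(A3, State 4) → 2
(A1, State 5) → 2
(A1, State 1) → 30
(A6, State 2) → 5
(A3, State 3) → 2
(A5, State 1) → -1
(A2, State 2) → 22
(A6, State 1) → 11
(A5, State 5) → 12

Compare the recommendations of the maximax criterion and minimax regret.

maximax → A1; minimax regret → A1 (agree)

Row maxima: A1=30, A2=22, A3=27, A4=29, A5=12, A6=19
Best best-case = 30 → A1.
Column bests: State 1=30, State 2=28, State 3=16, State 4=29, State 5=27.
A1 regrets: 0, 25, 22, 11, 25 → max 25
A2 regrets: 25, 6, 0, 7, 30 → max 30
A3 regrets: 40, 33, 14, 27, 0 → max 40
A4 regrets: 15, 0, 15, 0, 31 → max 31
A5 regrets: 31, 21, 25, 25, 15 → max 31
A6 regrets: 19, 23, 25, 29, 8 → max 29
Smallest max regret = 25 → A1.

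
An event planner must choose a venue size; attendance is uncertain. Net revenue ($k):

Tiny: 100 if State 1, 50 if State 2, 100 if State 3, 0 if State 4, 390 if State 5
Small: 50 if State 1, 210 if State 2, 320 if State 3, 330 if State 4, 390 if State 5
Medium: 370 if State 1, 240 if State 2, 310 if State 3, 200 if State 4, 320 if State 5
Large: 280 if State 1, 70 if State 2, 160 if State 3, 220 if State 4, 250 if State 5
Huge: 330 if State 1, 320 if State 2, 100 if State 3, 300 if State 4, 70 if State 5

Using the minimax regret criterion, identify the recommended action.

Column bests: State 1=370, State 2=320, State 3=320, State 4=330, State 5=390.
Tiny regrets: 270, 270, 220, 330, 0 → max 330
Small regrets: 320, 110, 0, 0, 0 → max 320
Medium regrets: 0, 80, 10, 130, 70 → max 130
Large regrets: 90, 250, 160, 110, 140 → max 250
Huge regrets: 40, 0, 220, 30, 320 → max 320
Smallest max regret = 130 → Medium.

Medium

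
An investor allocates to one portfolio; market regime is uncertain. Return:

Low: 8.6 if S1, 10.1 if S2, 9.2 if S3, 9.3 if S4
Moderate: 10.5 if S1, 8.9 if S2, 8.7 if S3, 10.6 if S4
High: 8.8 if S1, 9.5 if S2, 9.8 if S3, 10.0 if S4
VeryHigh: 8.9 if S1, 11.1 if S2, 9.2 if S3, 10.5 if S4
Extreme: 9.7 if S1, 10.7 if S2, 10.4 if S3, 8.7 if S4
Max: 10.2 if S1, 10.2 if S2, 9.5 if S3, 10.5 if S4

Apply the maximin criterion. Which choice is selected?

Max

Row minima: Low=8.6, Moderate=8.7, High=8.8, VeryHigh=8.9, Extreme=8.7, Max=9.5
Best worst-case = 9.5 → Max.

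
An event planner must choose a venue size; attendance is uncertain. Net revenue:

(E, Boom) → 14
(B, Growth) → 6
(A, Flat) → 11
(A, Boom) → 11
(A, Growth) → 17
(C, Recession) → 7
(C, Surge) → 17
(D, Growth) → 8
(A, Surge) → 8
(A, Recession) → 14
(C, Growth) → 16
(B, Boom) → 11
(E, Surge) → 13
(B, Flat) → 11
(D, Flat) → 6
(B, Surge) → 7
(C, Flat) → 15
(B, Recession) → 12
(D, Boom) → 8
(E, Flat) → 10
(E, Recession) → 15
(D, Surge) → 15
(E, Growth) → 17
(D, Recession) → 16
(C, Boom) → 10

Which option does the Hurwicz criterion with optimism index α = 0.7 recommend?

A: 0.7·17 + 0.3·8 = 14.3
B: 0.7·12 + 0.3·6 = 10.2
C: 0.7·17 + 0.3·7 = 14
D: 0.7·16 + 0.3·6 = 13
E: 0.7·17 + 0.3·10 = 14.9
Highest Hurwicz score = 14.9 → E.

E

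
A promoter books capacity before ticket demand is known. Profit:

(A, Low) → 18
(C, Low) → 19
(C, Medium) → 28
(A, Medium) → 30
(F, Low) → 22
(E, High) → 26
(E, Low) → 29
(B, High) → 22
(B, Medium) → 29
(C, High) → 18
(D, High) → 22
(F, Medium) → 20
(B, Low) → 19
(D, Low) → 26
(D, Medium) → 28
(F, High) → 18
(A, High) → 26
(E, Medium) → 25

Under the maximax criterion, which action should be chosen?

A

Row maxima: A=30, B=29, C=28, D=28, E=29, F=22
Best best-case = 30 → A.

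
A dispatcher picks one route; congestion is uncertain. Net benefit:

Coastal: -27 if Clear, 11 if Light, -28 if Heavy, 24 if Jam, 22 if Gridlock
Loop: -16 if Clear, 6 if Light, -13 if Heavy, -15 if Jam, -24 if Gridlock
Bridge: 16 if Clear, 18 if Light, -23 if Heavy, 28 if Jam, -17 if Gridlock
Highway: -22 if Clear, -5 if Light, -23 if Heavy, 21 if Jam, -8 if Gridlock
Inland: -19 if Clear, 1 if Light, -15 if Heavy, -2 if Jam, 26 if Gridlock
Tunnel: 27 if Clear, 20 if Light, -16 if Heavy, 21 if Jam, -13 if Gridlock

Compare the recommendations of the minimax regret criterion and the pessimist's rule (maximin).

Column bests: Clear=27, Light=20, Heavy=-13, Jam=28, Gridlock=26.
Coastal regrets: 54, 9, 15, 4, 4 → max 54
Loop regrets: 43, 14, 0, 43, 50 → max 50
Bridge regrets: 11, 2, 10, 0, 43 → max 43
Highway regrets: 49, 25, 10, 7, 34 → max 49
Inland regrets: 46, 19, 2, 30, 0 → max 46
Tunnel regrets: 0, 0, 3, 7, 39 → max 39
Smallest max regret = 39 → Tunnel.
Row minima: Coastal=-28, Loop=-24, Bridge=-23, Highway=-23, Inland=-19, Tunnel=-16
Best worst-case = -16 → Tunnel.

minimax regret → Tunnel; maximin → Tunnel (agree)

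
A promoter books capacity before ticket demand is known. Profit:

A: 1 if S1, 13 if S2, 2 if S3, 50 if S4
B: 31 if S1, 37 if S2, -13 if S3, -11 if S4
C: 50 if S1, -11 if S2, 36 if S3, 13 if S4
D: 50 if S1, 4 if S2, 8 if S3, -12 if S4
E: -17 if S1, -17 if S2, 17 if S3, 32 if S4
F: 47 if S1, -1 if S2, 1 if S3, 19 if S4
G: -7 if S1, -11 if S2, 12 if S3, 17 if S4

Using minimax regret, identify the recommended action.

F

Column bests: S1=50, S2=37, S3=36, S4=50.
A regrets: 49, 24, 34, 0 → max 49
B regrets: 19, 0, 49, 61 → max 61
C regrets: 0, 48, 0, 37 → max 48
D regrets: 0, 33, 28, 62 → max 62
E regrets: 67, 54, 19, 18 → max 67
F regrets: 3, 38, 35, 31 → max 38
G regrets: 57, 48, 24, 33 → max 57
Smallest max regret = 38 → F.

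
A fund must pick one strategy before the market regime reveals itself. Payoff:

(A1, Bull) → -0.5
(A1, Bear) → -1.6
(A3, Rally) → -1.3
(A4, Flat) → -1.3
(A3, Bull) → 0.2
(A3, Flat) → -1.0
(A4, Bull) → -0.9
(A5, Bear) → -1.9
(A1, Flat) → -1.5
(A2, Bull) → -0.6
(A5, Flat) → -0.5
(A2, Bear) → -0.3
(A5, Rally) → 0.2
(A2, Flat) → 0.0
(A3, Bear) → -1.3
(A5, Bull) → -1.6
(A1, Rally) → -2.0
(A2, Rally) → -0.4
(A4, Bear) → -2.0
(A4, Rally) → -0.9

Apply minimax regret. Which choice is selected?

Column bests: Bear=-0.3, Flat=0.0, Bull=0.2, Rally=0.2.
A1 regrets: 1.3, 1.5, 0.7, 2.2 → max 2.2
A2 regrets: 0.0, 0.0, 0.8, 0.6 → max 0.8
A3 regrets: 1.0, 1.0, 0.0, 1.5 → max 1.5
A4 regrets: 1.7, 1.3, 1.1, 1.1 → max 1.7
A5 regrets: 1.6, 0.5, 1.8, 0.0 → max 1.8
Smallest max regret = 0.8 → A2.

A2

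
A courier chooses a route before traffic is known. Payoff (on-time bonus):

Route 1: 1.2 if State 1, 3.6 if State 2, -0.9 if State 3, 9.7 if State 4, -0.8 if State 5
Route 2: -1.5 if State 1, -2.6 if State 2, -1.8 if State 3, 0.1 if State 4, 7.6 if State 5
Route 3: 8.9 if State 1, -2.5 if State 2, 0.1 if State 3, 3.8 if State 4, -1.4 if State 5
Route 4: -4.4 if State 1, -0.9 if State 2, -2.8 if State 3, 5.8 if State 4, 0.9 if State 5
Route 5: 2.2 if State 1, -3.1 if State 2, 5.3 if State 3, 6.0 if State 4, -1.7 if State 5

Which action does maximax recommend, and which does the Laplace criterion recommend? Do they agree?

maximax → Route 1; laplace → Route 1 (agree)

Row maxima: Route 1=9.7, Route 2=7.6, Route 3=8.9, Route 4=5.8, Route 5=6.0
Best best-case = 9.7 → Route 1.
Row averages: Route 1=2.56, Route 2=0.36, Route 3=1.78, Route 4=-0.28, Route 5=1.74
Highest average = 2.56 → Route 1.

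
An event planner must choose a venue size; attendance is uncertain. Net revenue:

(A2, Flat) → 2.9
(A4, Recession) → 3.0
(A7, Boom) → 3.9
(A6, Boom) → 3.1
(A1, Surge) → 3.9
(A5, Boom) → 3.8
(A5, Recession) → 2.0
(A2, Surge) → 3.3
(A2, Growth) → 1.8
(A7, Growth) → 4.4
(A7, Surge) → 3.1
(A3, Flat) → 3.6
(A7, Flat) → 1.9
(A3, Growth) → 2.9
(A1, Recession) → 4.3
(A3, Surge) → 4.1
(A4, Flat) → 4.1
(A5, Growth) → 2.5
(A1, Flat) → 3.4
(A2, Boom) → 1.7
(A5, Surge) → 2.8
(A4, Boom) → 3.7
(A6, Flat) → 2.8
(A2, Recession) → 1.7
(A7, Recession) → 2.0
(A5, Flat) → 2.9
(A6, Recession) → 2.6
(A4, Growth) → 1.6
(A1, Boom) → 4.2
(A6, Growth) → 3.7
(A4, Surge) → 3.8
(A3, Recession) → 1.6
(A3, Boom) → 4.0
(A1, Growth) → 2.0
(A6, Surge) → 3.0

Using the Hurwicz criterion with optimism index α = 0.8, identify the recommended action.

A7

A1: 0.8·4.3 + 0.2·2.0 = 3.84
A2: 0.8·3.3 + 0.2·1.7 = 2.98
A3: 0.8·4.1 + 0.2·1.6 = 3.6
A4: 0.8·4.1 + 0.2·1.6 = 3.6
A5: 0.8·3.8 + 0.2·2.0 = 3.44
A6: 0.8·3.7 + 0.2·2.6 = 3.48
A7: 0.8·4.4 + 0.2·1.9 = 3.9
Highest Hurwicz score = 3.9 → A7.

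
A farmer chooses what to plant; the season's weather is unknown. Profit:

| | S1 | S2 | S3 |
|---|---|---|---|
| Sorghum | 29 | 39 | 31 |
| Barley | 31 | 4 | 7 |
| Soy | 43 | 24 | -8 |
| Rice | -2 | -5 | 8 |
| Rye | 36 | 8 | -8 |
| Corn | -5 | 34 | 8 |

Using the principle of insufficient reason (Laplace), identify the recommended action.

Sorghum

Row averages: Sorghum=33, Barley=14, Soy=59/3, Rice=1/3, Rye=12, Corn=37/3
Highest average = 33 → Sorghum.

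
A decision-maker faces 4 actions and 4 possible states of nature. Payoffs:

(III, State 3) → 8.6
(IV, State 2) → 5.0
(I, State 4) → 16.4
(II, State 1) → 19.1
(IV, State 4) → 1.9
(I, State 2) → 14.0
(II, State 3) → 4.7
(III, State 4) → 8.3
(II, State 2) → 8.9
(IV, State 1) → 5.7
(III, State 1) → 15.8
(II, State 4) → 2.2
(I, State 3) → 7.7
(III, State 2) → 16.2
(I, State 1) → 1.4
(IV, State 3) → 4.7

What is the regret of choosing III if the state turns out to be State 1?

Best payoff under State 1 is 19.1.
Regret = 19.1 − 15.8 = 3.3.

3.3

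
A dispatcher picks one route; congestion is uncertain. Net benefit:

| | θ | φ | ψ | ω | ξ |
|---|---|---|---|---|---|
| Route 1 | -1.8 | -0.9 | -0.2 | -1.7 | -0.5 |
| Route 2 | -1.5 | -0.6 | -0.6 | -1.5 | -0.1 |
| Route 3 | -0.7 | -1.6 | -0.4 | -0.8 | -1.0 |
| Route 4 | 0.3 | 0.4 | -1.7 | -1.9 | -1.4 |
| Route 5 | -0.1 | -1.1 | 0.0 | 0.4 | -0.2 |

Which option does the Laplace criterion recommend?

Route 5

Row averages: Route 1=-1.02, Route 2=-0.86, Route 3=-0.9, Route 4=-0.86, Route 5=-0.2
Highest average = -0.2 → Route 5.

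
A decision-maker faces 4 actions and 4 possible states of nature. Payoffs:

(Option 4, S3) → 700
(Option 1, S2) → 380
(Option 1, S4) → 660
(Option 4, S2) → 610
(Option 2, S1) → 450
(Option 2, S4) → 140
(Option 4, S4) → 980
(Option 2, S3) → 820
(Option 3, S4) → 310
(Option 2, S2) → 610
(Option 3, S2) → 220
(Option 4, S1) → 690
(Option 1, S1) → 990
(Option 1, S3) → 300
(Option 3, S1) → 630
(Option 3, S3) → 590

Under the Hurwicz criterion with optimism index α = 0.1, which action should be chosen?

Option 4

Option 1: 0.1·990 + 0.9·300 = 369
Option 2: 0.1·820 + 0.9·140 = 208
Option 3: 0.1·630 + 0.9·220 = 261
Option 4: 0.1·980 + 0.9·610 = 647
Highest Hurwicz score = 647 → Option 4.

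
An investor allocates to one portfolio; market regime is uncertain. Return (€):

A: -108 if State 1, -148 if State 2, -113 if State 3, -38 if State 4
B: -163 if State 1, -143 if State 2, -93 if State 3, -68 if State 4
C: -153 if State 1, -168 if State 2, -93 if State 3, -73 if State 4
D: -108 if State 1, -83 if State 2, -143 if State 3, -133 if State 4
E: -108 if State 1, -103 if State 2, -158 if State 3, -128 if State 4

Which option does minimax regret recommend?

B

Column bests: State 1=-108, State 2=-83, State 3=-93, State 4=-38.
A regrets: 0, 65, 20, 0 → max 65
B regrets: 55, 60, 0, 30 → max 60
C regrets: 45, 85, 0, 35 → max 85
D regrets: 0, 0, 50, 95 → max 95
E regrets: 0, 20, 65, 90 → max 90
Smallest max regret = 60 → B.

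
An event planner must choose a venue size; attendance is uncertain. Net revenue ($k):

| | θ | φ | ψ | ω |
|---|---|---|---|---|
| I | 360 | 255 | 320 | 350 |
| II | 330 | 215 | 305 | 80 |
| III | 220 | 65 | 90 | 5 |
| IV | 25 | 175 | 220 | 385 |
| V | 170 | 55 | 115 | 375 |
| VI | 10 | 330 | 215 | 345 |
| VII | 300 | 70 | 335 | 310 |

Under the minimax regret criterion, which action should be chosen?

Column bests: θ=360, φ=330, ψ=335, ω=385.
I regrets: 0, 75, 15, 35 → max 75
II regrets: 30, 115, 30, 305 → max 305
III regrets: 140, 265, 245, 380 → max 380
IV regrets: 335, 155, 115, 0 → max 335
V regrets: 190, 275, 220, 10 → max 275
VI regrets: 350, 0, 120, 40 → max 350
VII regrets: 60, 260, 0, 75 → max 260
Smallest max regret = 75 → I.

I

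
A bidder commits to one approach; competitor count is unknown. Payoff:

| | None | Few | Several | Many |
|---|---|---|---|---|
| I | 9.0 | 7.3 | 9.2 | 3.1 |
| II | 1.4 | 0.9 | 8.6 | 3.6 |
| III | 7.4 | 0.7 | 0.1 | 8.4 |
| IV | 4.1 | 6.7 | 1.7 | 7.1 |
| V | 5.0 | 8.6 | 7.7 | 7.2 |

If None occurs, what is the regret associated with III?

Best payoff under None is 9.0.
Regret = 9.0 − 7.4 = 1.6.

1.6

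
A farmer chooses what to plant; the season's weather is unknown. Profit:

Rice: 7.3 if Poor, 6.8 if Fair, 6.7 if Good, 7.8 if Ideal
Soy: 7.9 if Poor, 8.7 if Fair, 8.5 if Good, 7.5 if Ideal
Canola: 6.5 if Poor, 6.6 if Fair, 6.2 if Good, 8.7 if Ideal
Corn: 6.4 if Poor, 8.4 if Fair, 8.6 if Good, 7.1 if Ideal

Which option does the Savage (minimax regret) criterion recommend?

Column bests: Poor=7.9, Fair=8.7, Good=8.6, Ideal=8.7.
Rice regrets: 0.6, 1.9, 1.9, 0.9 → max 1.9
Soy regrets: 0.0, 0.0, 0.1, 1.2 → max 1.2
Canola regrets: 1.4, 2.1, 2.4, 0.0 → max 2.4
Corn regrets: 1.5, 0.3, 0.0, 1.6 → max 1.6
Smallest max regret = 1.2 → Soy.

Soy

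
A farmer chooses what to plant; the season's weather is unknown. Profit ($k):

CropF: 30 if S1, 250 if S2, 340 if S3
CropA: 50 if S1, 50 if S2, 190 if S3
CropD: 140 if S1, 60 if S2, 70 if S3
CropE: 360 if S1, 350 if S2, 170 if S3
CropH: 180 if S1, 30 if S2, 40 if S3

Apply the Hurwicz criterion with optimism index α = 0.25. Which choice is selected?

CropF: 0.25·340 + 0.75·30 = 107.5
CropA: 0.25·190 + 0.75·50 = 85
CropD: 0.25·140 + 0.75·60 = 80
CropE: 0.25·360 + 0.75·170 = 217.5
CropH: 0.25·180 + 0.75·30 = 67.5
Highest Hurwicz score = 217.5 → CropE.

CropE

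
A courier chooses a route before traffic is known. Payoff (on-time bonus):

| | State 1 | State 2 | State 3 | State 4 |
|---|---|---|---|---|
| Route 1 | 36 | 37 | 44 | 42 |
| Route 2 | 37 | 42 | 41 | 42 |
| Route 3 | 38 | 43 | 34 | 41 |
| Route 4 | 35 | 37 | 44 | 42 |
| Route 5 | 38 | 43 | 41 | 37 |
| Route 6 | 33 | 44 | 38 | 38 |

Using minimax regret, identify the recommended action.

Route 2

Column bests: State 1=38, State 2=44, State 3=44, State 4=42.
Route 1 regrets: 2, 7, 0, 0 → max 7
Route 2 regrets: 1, 2, 3, 0 → max 3
Route 3 regrets: 0, 1, 10, 1 → max 10
Route 4 regrets: 3, 7, 0, 0 → max 7
Route 5 regrets: 0, 1, 3, 5 → max 5
Route 6 regrets: 5, 0, 6, 4 → max 6
Smallest max regret = 3 → Route 2.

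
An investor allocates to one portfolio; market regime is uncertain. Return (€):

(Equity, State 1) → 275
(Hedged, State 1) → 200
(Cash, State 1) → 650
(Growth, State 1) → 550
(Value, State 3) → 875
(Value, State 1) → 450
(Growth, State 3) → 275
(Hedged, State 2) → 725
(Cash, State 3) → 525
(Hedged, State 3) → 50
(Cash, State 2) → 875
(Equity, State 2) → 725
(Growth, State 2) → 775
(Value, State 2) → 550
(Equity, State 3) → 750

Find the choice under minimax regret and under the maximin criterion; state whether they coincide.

minimax regret → Value; maximin → Cash (disagree)

Column bests: State 1=650, State 2=875, State 3=875.
Equity regrets: 375, 150, 125 → max 375
Value regrets: 200, 325, 0 → max 325
Cash regrets: 0, 0, 350 → max 350
Growth regrets: 100, 100, 600 → max 600
Hedged regrets: 450, 150, 825 → max 825
Smallest max regret = 325 → Value.
Row minima: Equity=275, Value=450, Cash=525, Growth=275, Hedged=50
Best worst-case = 525 → Cash.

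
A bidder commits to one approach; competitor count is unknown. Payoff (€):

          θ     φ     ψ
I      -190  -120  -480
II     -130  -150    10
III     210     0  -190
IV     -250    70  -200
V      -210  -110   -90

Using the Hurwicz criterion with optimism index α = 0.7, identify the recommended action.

III

I: 0.7·(-120) + 0.3·(-480) = -228
II: 0.7·10 + 0.3·(-150) = -38
III: 0.7·210 + 0.3·(-190) = 90
IV: 0.7·70 + 0.3·(-250) = -26
V: 0.7·(-90) + 0.3·(-210) = -126
Highest Hurwicz score = 90 → III.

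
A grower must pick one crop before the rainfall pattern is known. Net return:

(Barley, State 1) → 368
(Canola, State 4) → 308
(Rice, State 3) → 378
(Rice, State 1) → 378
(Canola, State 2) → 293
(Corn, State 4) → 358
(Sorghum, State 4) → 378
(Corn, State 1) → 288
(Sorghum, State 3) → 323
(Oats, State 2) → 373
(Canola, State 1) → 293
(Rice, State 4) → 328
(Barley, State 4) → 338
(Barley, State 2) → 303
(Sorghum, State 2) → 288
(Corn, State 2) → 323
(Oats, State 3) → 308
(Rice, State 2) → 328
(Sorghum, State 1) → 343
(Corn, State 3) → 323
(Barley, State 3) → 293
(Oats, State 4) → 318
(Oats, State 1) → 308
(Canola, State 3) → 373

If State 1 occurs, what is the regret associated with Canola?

Best payoff under State 1 is 378.
Regret = 378 − 293 = 85.

85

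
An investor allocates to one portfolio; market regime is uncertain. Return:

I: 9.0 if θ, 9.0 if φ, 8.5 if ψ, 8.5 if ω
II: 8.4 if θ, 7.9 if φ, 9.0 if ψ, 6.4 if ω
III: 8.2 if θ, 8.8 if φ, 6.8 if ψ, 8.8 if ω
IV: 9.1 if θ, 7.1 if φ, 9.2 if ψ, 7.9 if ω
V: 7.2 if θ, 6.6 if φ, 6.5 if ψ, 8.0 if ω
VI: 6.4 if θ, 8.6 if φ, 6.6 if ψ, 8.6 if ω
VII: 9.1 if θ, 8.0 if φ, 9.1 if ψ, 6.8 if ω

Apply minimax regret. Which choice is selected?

Column bests: θ=9.1, φ=9.0, ψ=9.2, ω=8.8.
I regrets: 0.1, 0.0, 0.7, 0.3 → max 0.7
II regrets: 0.7, 1.1, 0.2, 2.4 → max 2.4
III regrets: 0.9, 0.2, 2.4, 0.0 → max 2.4
IV regrets: 0.0, 1.9, 0.0, 0.9 → max 1.9
V regrets: 1.9, 2.4, 2.7, 0.8 → max 2.7
VI regrets: 2.7, 0.4, 2.6, 0.2 → max 2.7
VII regrets: 0.0, 1.0, 0.1, 2.0 → max 2.0
Smallest max regret = 0.7 → I.

I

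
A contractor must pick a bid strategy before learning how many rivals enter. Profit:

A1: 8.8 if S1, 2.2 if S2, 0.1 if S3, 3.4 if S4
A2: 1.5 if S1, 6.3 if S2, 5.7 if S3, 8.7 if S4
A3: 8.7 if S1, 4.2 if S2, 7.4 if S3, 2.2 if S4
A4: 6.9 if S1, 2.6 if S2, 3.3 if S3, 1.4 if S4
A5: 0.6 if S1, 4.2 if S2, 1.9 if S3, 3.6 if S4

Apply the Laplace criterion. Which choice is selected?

Row averages: A1=3.625, A2=5.55, A3=5.625, A4=3.55, A5=2.575
Highest average = 5.625 → A3.

A3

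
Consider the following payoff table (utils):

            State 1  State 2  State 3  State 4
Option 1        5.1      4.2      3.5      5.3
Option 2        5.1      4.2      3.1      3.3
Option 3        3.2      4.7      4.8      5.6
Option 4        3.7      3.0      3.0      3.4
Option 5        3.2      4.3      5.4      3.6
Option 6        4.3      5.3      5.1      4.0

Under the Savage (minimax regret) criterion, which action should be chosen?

Column bests: State 1=5.1, State 2=5.3, State 3=5.4, State 4=5.6.
Option 1 regrets: 0.0, 1.1, 1.9, 0.3 → max 1.9
Option 2 regrets: 0.0, 1.1, 2.3, 2.3 → max 2.3
Option 3 regrets: 1.9, 0.6, 0.6, 0.0 → max 1.9
Option 4 regrets: 1.4, 2.3, 2.4, 2.2 → max 2.4
Option 5 regrets: 1.9, 1.0, 0.0, 2.0 → max 2.0
Option 6 regrets: 0.8, 0.0, 0.3, 1.6 → max 1.6
Smallest max regret = 1.6 → Option 6.

Option 6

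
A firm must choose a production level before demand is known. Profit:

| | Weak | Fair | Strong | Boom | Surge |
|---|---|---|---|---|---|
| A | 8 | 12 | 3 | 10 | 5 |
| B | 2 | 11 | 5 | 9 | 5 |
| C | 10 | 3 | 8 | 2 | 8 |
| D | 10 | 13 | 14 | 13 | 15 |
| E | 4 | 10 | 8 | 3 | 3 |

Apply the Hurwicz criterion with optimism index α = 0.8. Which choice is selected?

D

A: 0.8·12 + 0.2·3 = 10.2
B: 0.8·11 + 0.2·2 = 9.2
C: 0.8·10 + 0.2·2 = 8.4
D: 0.8·15 + 0.2·10 = 14
E: 0.8·10 + 0.2·3 = 8.6
Highest Hurwicz score = 14 → D.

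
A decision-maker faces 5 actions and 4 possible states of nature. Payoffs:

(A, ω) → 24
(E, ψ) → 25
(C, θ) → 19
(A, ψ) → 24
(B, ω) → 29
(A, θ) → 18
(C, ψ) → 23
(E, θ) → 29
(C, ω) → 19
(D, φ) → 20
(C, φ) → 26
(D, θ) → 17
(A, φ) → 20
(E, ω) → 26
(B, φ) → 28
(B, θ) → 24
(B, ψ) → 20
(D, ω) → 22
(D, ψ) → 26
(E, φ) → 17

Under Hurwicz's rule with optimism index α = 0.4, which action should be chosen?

B

A: 0.4·24 + 0.6·18 = 20.4
B: 0.4·29 + 0.6·20 = 23.6
C: 0.4·26 + 0.6·19 = 21.8
D: 0.4·26 + 0.6·17 = 20.6
E: 0.4·29 + 0.6·17 = 21.8
Highest Hurwicz score = 23.6 → B.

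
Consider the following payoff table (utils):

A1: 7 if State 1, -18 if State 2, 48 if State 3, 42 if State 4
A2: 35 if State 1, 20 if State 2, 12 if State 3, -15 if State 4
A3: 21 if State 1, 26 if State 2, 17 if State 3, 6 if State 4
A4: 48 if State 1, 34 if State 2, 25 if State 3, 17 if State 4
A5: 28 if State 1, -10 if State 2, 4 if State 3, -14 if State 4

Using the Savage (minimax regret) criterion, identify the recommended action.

A4

Column bests: State 1=48, State 2=34, State 3=48, State 4=42.
A1 regrets: 41, 52, 0, 0 → max 52
A2 regrets: 13, 14, 36, 57 → max 57
A3 regrets: 27, 8, 31, 36 → max 36
A4 regrets: 0, 0, 23, 25 → max 25
A5 regrets: 20, 44, 44, 56 → max 56
Smallest max regret = 25 → A4.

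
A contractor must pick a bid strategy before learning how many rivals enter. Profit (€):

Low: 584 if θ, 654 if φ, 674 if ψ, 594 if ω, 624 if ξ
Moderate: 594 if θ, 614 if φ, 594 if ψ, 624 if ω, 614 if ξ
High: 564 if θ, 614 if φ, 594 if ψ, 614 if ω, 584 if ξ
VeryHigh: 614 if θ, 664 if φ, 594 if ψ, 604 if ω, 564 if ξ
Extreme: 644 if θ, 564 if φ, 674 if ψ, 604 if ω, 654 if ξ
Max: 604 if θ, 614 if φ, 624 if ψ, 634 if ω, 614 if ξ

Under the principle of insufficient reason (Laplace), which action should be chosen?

Row averages: Low=626, Moderate=608, High=594, VeryHigh=608, Extreme=628, Max=618
Highest average = 628 → Extreme.

Extreme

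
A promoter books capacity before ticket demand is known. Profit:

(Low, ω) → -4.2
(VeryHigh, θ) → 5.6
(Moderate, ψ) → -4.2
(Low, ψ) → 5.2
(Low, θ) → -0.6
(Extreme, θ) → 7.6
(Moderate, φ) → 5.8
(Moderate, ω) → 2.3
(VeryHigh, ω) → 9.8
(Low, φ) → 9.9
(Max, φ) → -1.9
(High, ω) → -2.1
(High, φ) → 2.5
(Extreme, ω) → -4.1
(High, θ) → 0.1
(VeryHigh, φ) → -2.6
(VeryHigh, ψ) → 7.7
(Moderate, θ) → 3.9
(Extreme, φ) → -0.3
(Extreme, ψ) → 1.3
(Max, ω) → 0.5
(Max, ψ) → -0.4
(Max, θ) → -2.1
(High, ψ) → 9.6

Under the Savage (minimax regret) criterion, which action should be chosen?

Max

Column bests: θ=7.6, φ=9.9, ψ=9.6, ω=9.8.
Low regrets: 8.2, 0.0, 4.4, 14.0 → max 14.0
Moderate regrets: 3.7, 4.1, 13.8, 7.5 → max 13.8
High regrets: 7.5, 7.4, 0.0, 11.9 → max 11.9
VeryHigh regrets: 2.0, 12.5, 1.9, 0.0 → max 12.5
Extreme regrets: 0.0, 10.2, 8.3, 13.9 → max 13.9
Max regrets: 9.7, 11.8, 10.0, 9.3 → max 11.8
Smallest max regret = 11.8 → Max.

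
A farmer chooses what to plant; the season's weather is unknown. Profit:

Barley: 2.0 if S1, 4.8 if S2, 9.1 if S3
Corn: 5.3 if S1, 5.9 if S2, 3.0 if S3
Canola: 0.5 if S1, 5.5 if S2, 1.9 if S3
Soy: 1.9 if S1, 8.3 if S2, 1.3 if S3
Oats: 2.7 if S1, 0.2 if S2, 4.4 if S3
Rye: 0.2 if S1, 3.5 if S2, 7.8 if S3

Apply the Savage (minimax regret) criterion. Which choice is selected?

Column bests: S1=5.3, S2=8.3, S3=9.1.
Barley regrets: 3.3, 3.5, 0.0 → max 3.5
Corn regrets: 0.0, 2.4, 6.1 → max 6.1
Canola regrets: 4.8, 2.8, 7.2 → max 7.2
Soy regrets: 3.4, 0.0, 7.8 → max 7.8
Oats regrets: 2.6, 8.1, 4.7 → max 8.1
Rye regrets: 5.1, 4.8, 1.3 → max 5.1
Smallest max regret = 3.5 → Barley.

Barley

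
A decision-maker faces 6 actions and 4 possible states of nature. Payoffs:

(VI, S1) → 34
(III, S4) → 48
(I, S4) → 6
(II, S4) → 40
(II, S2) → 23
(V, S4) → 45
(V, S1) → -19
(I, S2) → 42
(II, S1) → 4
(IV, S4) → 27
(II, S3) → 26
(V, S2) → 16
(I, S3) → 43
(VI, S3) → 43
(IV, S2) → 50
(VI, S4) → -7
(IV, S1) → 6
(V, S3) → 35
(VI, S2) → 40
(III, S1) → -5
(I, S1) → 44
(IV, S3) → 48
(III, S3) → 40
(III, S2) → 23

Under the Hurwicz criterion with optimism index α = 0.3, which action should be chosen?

I: 0.3·44 + 0.7·6 = 17.4
II: 0.3·40 + 0.7·4 = 14.8
III: 0.3·48 + 0.7·(-5) = 10.9
IV: 0.3·50 + 0.7·6 = 19.2
V: 0.3·45 + 0.7·(-19) = 0.2
VI: 0.3·43 + 0.7·(-7) = 8
Highest Hurwicz score = 19.2 → IV.

IV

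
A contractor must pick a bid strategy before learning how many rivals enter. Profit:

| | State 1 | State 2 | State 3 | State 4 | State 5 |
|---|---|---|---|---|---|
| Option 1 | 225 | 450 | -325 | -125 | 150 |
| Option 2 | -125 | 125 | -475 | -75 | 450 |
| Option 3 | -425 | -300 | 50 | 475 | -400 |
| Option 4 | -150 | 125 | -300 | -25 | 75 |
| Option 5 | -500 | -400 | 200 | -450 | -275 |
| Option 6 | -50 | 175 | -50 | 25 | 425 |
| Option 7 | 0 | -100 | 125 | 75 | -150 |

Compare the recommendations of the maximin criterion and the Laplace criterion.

Row minima: Option 1=-325, Option 2=-475, Option 3=-425, Option 4=-300, Option 5=-500, Option 6=-50, Option 7=-150
Best worst-case = -50 → Option 6.
Row averages: Option 1=75, Option 2=-20, Option 3=-120, Option 4=-55, Option 5=-285, Option 6=105, Option 7=-10
Highest average = 105 → Option 6.

maximin → Option 6; laplace → Option 6 (agree)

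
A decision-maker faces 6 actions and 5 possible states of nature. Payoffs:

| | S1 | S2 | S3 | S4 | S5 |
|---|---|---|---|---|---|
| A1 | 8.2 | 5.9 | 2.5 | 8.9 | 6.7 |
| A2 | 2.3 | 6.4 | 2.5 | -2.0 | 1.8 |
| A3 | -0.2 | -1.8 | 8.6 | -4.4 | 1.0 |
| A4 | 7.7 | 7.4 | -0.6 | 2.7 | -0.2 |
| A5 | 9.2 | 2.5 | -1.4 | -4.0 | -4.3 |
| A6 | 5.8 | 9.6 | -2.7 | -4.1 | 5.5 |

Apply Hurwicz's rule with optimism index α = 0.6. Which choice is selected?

A1: 0.6·8.9 + 0.4·2.5 = 6.34
A2: 0.6·6.4 + 0.4·(-2.0) = 3.04
A3: 0.6·8.6 + 0.4·(-4.4) = 3.4
A4: 0.6·7.7 + 0.4·(-0.6) = 4.38
A5: 0.6·9.2 + 0.4·(-4.3) = 3.8
A6: 0.6·9.6 + 0.4·(-4.1) = 4.12
Highest Hurwicz score = 6.34 → A1.

A1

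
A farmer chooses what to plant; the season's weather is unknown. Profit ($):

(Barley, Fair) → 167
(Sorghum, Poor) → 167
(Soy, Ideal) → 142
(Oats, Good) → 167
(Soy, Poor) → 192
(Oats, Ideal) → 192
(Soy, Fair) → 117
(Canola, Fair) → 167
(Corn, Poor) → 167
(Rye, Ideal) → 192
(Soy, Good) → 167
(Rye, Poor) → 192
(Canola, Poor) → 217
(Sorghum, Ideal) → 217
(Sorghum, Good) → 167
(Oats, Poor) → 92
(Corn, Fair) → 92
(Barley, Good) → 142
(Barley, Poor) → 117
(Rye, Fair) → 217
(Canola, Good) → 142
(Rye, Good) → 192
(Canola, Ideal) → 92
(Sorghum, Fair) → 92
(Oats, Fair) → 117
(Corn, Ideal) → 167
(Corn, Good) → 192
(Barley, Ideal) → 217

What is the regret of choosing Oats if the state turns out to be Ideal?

Best payoff under Ideal is 217.
Regret = 217 − 192 = 25.

25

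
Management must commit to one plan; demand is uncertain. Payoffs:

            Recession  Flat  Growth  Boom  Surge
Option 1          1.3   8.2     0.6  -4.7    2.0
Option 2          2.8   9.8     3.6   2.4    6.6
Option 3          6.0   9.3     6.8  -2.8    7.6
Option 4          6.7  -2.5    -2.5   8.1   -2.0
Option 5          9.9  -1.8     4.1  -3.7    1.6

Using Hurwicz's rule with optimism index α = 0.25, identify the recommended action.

Option 2

Option 1: 0.25·8.2 + 0.75·(-4.7) = -1.475
Option 2: 0.25·9.8 + 0.75·2.4 = 4.25
Option 3: 0.25·9.3 + 0.75·(-2.8) = 0.225
Option 4: 0.25·8.1 + 0.75·(-2.5) = 0.15
Option 5: 0.25·9.9 + 0.75·(-3.7) = -0.3
Highest Hurwicz score = 4.25 → Option 2.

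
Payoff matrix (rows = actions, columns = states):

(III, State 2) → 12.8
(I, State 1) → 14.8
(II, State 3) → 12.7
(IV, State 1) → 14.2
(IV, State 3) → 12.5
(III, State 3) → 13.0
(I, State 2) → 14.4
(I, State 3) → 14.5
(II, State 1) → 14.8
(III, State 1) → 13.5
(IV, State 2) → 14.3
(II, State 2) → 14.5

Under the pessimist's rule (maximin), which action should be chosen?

Row minima: I=14.4, II=12.7, III=12.8, IV=12.5
Best worst-case = 14.4 → I.

I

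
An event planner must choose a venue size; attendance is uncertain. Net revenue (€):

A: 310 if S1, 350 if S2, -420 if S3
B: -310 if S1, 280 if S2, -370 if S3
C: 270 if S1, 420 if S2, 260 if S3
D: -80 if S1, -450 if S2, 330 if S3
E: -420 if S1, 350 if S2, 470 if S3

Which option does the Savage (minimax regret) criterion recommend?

Column bests: S1=310, S2=420, S3=470.
A regrets: 0, 70, 890 → max 890
B regrets: 620, 140, 840 → max 840
C regrets: 40, 0, 210 → max 210
D regrets: 390, 870, 140 → max 870
E regrets: 730, 70, 0 → max 730
Smallest max regret = 210 → C.

C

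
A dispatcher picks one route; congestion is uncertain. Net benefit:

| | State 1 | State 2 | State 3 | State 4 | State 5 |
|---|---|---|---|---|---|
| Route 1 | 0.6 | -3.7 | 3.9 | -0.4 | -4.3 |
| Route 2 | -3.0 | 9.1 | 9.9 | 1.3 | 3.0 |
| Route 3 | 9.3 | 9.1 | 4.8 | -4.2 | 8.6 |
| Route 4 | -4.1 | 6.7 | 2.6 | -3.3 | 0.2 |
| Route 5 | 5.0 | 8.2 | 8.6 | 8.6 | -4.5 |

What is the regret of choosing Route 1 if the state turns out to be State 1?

Best payoff under State 1 is 9.3.
Regret = 9.3 − 0.6 = 8.7.

8.7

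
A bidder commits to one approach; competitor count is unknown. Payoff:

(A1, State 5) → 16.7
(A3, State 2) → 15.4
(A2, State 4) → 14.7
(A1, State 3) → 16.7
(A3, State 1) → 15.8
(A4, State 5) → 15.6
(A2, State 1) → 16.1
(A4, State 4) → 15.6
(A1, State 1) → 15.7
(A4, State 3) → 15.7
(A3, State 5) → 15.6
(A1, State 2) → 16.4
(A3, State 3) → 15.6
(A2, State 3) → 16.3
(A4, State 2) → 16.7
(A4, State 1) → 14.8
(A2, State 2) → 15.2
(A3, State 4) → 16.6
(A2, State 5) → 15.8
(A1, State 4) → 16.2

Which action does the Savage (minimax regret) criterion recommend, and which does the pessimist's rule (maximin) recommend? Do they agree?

minimax regret → A1; maximin → A1 (agree)

Column bests: State 1=16.1, State 2=16.7, State 3=16.7, State 4=16.6, State 5=16.7.
A1 regrets: 0.4, 0.3, 0.0, 0.4, 0.0 → max 0.4
A2 regrets: 0.0, 1.5, 0.4, 1.9, 0.9 → max 1.9
A3 regrets: 0.3, 1.3, 1.1, 0.0, 1.1 → max 1.3
A4 regrets: 1.3, 0.0, 1.0, 1.0, 1.1 → max 1.3
Smallest max regret = 0.4 → A1.
Row minima: A1=15.7, A2=14.7, A3=15.4, A4=14.8
Best worst-case = 15.7 → A1.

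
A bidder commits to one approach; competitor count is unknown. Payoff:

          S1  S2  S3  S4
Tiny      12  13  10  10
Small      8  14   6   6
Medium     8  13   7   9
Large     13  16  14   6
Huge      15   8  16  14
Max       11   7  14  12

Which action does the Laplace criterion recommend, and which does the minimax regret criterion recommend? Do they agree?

Row averages: Tiny=11.25, Small=8.5, Medium=9.25, Large=12.25, Huge=13.25, Max=11
Highest average = 13.25 → Huge.
Column bests: S1=15, S2=16, S3=16, S4=14.
Tiny regrets: 3, 3, 6, 4 → max 6
Small regrets: 7, 2, 10, 8 → max 10
Medium regrets: 7, 3, 9, 5 → max 9
Large regrets: 2, 0, 2, 8 → max 8
Huge regrets: 0, 8, 0, 0 → max 8
Max regrets: 4, 9, 2, 2 → max 9
Smallest max regret = 6 → Tiny.

laplace → Huge; minimax regret → Tiny (disagree)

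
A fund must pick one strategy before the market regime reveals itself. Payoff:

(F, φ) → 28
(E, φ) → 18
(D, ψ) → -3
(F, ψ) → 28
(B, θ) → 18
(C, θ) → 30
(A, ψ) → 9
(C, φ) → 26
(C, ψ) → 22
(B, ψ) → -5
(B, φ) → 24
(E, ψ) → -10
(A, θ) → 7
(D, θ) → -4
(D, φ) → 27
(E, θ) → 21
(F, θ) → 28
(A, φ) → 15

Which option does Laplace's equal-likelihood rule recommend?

F

Row averages: A=31/3, B=37/3, C=26, D=20/3, E=29/3, F=28
Highest average = 28 → F.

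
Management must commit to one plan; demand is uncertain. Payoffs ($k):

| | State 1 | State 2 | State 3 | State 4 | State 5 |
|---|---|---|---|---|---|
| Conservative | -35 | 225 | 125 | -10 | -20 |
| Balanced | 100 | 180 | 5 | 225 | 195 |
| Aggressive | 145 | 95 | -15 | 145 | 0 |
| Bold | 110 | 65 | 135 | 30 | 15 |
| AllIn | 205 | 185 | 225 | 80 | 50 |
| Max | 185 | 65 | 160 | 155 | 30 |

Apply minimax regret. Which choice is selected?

AllIn

Column bests: State 1=205, State 2=225, State 3=225, State 4=225, State 5=195.
Conservative regrets: 240, 0, 100, 235, 215 → max 240
Balanced regrets: 105, 45, 220, 0, 0 → max 220
Aggressive regrets: 60, 130, 240, 80, 195 → max 240
Bold regrets: 95, 160, 90, 195, 180 → max 195
AllIn regrets: 0, 40, 0, 145, 145 → max 145
Max regrets: 20, 160, 65, 70, 165 → max 165
Smallest max regret = 145 → AllIn.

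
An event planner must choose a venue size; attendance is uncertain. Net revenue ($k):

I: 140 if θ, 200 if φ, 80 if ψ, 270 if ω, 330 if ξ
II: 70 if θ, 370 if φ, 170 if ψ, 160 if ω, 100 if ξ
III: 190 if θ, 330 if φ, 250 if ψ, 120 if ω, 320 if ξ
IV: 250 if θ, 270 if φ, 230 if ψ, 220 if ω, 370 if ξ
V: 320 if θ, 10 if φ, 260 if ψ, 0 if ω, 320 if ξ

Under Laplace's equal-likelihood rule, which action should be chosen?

Row averages: I=204, II=174, III=242, IV=268, V=182
Highest average = 268 → IV.

IV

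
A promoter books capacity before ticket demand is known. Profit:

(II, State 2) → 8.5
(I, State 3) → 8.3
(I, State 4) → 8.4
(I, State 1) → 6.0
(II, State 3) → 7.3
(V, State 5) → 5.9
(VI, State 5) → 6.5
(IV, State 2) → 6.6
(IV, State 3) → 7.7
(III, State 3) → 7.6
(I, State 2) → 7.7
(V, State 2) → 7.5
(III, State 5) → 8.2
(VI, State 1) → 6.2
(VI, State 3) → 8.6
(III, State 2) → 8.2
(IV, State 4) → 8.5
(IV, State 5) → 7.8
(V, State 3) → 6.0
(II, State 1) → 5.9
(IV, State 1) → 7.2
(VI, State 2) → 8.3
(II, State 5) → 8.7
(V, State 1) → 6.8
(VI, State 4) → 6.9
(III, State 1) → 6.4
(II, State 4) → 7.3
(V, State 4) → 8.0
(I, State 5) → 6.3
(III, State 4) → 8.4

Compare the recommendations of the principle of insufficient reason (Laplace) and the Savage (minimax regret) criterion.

laplace → III; minimax regret → III (agree)

Row averages: I=7.34, II=7.54, III=7.76, IV=7.56, V=6.84, VI=7.3
Highest average = 7.76 → III.
Column bests: State 1=7.2, State 2=8.5, State 3=8.6, State 4=8.5, State 5=8.7.
I regrets: 1.2, 0.8, 0.3, 0.1, 2.4 → max 2.4
II regrets: 1.3, 0.0, 1.3, 1.2, 0.0 → max 1.3
III regrets: 0.8, 0.3, 1.0, 0.1, 0.5 → max 1.0
IV regrets: 0.0, 1.9, 0.9, 0.0, 0.9 → max 1.9
V regrets: 0.4, 1.0, 2.6, 0.5, 2.8 → max 2.8
VI regrets: 1.0, 0.2, 0.0, 1.6, 2.2 → max 2.2
Smallest max regret = 1.0 → III.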